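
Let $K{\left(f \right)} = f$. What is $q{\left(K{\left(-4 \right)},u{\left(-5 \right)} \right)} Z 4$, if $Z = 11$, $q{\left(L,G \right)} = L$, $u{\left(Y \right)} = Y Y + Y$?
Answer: $-176$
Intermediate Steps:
$u{\left(Y \right)} = Y + Y^{2}$ ($u{\left(Y \right)} = Y^{2} + Y = Y + Y^{2}$)
$q{\left(K{\left(-4 \right)},u{\left(-5 \right)} \right)} Z 4 = \left(-4\right) 11 \cdot 4 = \left(-44\right) 4 = -176$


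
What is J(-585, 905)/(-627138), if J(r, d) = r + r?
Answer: 65/34841 ≈ 0.0018656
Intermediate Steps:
J(r, d) = 2*r
J(-585, 905)/(-627138) = (2*(-585))/(-627138) = -1170*(-1/627138) = 65/34841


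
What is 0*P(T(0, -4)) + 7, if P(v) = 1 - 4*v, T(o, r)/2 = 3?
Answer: 7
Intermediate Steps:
T(o, r) = 6 (T(o, r) = 2*3 = 6)
0*P(T(0, -4)) + 7 = 0*(1 - 4*6) + 7 = 0*(1 - 24) + 7 = 0*(-23) + 7 = 0 + 7 = 7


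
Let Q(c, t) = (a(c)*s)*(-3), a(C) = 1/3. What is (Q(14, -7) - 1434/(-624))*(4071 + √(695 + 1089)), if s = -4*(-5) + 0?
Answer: -7494711/104 - 1841*√446/52 ≈ -72812.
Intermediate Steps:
a(C) = ⅓
s = 20 (s = 20 + 0 = 20)
Q(c, t) = -20 (Q(c, t) = ((⅓)*20)*(-3) = (20/3)*(-3) = -20)
(Q(14, -7) - 1434/(-624))*(4071 + √(695 + 1089)) = (-20 - 1434/(-624))*(4071 + √(695 + 1089)) = (-20 - 1434*(-1/624))*(4071 + √1784) = (-20 + 239/104)*(4071 + 2*√446) = -1841*(4071 + 2*√446)/104 = -7494711/104 - 1841*√446/52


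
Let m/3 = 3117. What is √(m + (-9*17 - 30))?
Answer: 4*√573 ≈ 95.750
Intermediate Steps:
m = 9351 (m = 3*3117 = 9351)
√(m + (-9*17 - 30)) = √(9351 + (-9*17 - 30)) = √(9351 + (-153 - 30)) = √(9351 - 183) = √9168 = 4*√573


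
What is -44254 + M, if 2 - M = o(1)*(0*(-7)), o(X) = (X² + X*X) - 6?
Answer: -44252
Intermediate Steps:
o(X) = -6 + 2*X² (o(X) = (X² + X²) - 6 = 2*X² - 6 = -6 + 2*X²)
M = 2 (M = 2 - (-6 + 2*1²)*0*(-7) = 2 - (-6 + 2*1)*0 = 2 - (-6 + 2)*0 = 2 - (-4)*0 = 2 - 1*0 = 2 + 0 = 2)
-44254 + M = -44254 + 2 = -44252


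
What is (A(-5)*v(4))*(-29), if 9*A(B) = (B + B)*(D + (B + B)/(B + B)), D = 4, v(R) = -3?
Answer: -1450/3 ≈ -483.33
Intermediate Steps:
A(B) = 10*B/9 (A(B) = ((B + B)*(4 + (B + B)/(B + B)))/9 = ((2*B)*(4 + (2*B)/((2*B))))/9 = ((2*B)*(4 + (2*B)*(1/(2*B))))/9 = ((2*B)*(4 + 1))/9 = ((2*B)*5)/9 = (10*B)/9 = 10*B/9)
(A(-5)*v(4))*(-29) = (((10/9)*(-5))*(-3))*(-29) = -50/9*(-3)*(-29) = (50/3)*(-29) = -1450/3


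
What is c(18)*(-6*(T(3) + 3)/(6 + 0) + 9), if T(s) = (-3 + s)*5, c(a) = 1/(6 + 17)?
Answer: 6/23 ≈ 0.26087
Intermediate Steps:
c(a) = 1/23
T(s) = -15 + 5*s
c(18)*(-6*(T(3) + 3)/(6 + 0) + 9) = (-6*((-15 + 5*3) + 3)/(6 + 0) + 9)/23 = (-6*((-15 + 15) + 3)/6 + 9)/23 = (-6*(0 + 3)/6 + 9)/23 = (-18/6 + 9)/23 = (-6*½ + 9)/23 = (-3 + 9)/23 = (1/23)*6 = 6/23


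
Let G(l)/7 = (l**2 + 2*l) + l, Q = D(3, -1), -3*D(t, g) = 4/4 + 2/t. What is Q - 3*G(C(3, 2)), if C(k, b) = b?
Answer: -1895/9 ≈ -210.56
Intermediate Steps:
D(t, g) = -1/3 - 2/(3*t) (D(t, g) = -(4/4 + 2/t)/3 = -(4*(1/4) + 2/t)/3 = -(1 + 2/t)/3 = -1/3 - 2/(3*t))
Q = -5/9 (Q = (1/3)*(-2 - 1*3)/3 = (1/3)*(1/3)*(-2 - 3) = (1/3)*(1/3)*(-5) = -5/9 ≈ -0.55556)
G(l) = 7*l**2 + 21*l (G(l) = 7*((l**2 + 2*l) + l) = 7*(l**2 + 3*l) = 7*l**2 + 21*l)
Q - 3*G(C(3, 2)) = -5/9 - 21*2*(3 + 2) = -5/9 - 21*2*5 = -5/9 - 3*70 = -5/9 - 210 = -1895/9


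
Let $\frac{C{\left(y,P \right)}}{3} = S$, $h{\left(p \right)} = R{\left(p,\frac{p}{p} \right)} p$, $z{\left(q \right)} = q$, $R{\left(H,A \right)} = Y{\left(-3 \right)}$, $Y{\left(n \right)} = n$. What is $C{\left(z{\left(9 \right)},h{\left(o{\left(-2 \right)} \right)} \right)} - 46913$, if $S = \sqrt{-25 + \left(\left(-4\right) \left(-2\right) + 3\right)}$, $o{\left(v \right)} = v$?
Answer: $-46913 + 3 i \sqrt{14} \approx -46913.0 + 11.225 i$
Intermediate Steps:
$R{\left(H,A \right)} = -3$
$S = i \sqrt{14}$ ($S = \sqrt{-25 + \left(8 + 3\right)} = \sqrt{-25 + 11} = \sqrt{-14} = i \sqrt{14} \approx 3.7417 i$)
$h{\left(p \right)} = - 3 p$
$C{\left(y,P \right)} = 3 i \sqrt{14}$
$C{\left(z{\left(9 \right)},h{\left(o{\left(-2 \right)} \right)} \right)} - 46913 = 3 i \sqrt{14} - 46913 = -46913 + 3 i \sqrt{14}$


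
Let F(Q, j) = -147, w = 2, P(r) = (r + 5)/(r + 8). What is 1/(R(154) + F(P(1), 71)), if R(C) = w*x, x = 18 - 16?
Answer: -1/143 ≈ -0.0069930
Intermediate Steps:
P(r) = (5 + r)/(8 + r)
x = 2
R(C) = 4 (R(C) = 2*2 = 4)
1/(R(154) + F(P(1), 71)) = 1/(4 - 147) = 1/(-143) = -1/143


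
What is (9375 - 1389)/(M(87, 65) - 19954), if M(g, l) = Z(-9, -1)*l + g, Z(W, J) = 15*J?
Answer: -3993/10421 ≈ -0.38317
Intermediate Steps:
M(g, l) = g - 15*l (M(g, l) = (15*(-1))*l + g = -15*l + g = g - 15*l)
(9375 - 1389)/(M(87, 65) - 19954) = (9375 - 1389)/((87 - 15*65) - 19954) = 7986/((87 - 975) - 19954) = 7986/(-888 - 19954) = 7986/(-20842) = 7986*(-1/20842) = -3993/10421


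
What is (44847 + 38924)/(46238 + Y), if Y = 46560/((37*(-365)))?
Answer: 226265471/124879526 ≈ 1.8119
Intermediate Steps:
Y = -9312/2701 (Y = 46560/(-13505) = 46560*(-1/13505) = -9312/2701 ≈ -3.4476)
(44847 + 38924)/(46238 + Y) = (44847 + 38924)/(46238 - 9312/2701) = 83771/(124879526/2701) = 83771*(2701/124879526) = 226265471/124879526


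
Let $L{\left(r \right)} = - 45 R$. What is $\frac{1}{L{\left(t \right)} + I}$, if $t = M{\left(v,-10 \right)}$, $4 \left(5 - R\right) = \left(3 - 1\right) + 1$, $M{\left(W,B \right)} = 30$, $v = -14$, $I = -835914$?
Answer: $- \frac{4}{3344421} \approx -1.196 \cdot 10^{-6}$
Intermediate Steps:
$R = \frac{17}{4}$ ($R = 5 - \frac{\left(3 - 1\right) + 1}{4} = 5 - \frac{2 + 1}{4} = 5 - \frac{3}{4} = \frac{17}{4} \approx 4.25$)
$t = 30$
$L{\left(r \right)} = - \frac{765}{4}$ ($L{\left(r \right)} = \left(-45\right) \frac{17}{4} = - \frac{765}{4}$)
$\frac{1}{L{\left(t \right)} + I} = \frac{1}{- \frac{765}{4} - 835914} = \frac{1}{- \frac{3344421}{4}} = - \frac{4}{3344421}$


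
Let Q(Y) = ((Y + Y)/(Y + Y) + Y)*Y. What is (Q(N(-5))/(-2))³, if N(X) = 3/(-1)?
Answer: -27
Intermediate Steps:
N(X) = -3 (N(X) = 3*(-1) = -3)
Q(Y) = Y*(1 + Y) (Q(Y) = ((2*Y)/((2*Y)) + Y)*Y = ((2*Y)*(1/(2*Y)) + Y)*Y = (1 + Y)*Y = Y*(1 + Y))
(Q(N(-5))/(-2))³ = (-3*(1 - 3)/(-2))³ = (-3*(-2)*(-½))³ = (6*(-½))³ = (-3)³ = -27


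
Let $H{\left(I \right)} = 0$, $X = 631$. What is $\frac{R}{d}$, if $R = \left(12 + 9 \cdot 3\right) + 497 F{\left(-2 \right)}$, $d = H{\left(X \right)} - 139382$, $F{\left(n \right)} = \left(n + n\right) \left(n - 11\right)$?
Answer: $- \frac{25883}{139382} \approx -0.1857$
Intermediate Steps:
$F{\left(n \right)} = 2 n \left(-11 + n\right)$
$d = -139382$ ($d = 0 - 139382 = -139382$)
$R = 25883$ ($R = \left(12 + 9 \cdot 3\right) + 497 \cdot 2 \left(-2\right) \left(-11 - 2\right) = \left(12 + 27\right) + 497 \cdot 2 \left(-2\right) \left(-13\right) = 39 + 497 \cdot 52 = 39 + 25844 = 25883$)
$\frac{R}{d} = \frac{25883}{-139382} = 25883 \left(- \frac{1}{139382}\right) = - \frac{25883}{139382}$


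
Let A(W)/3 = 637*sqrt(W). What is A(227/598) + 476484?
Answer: 476484 + 147*sqrt(135746)/46 ≈ 4.7766e+5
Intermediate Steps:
A(W) = 1911*sqrt(W) (A(W) = 3*(637*sqrt(W)) = 1911*sqrt(W))
A(227/598) + 476484 = 1911*sqrt(227/598) + 476484 = 1911*(sqrt(135746)/598) + 476484 = 147*sqrt(135746)/46 + 476484 = 476484 + 147*sqrt(135746)/46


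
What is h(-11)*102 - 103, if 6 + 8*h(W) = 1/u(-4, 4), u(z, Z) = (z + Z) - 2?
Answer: -1487/8 ≈ -185.88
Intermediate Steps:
u(z, Z) = -2 + Z + z (u(z, Z) = (Z + z) - 2 = -2 + Z + z)
h(W) = -13/16 (h(W) = -¾ + 1/(8*(-2 + 4 - 4)) = -¾ + (⅛)/(-2) = -¾ + (⅛)*(-½) = -¾ - 1/16 = -13/16)
h(-11)*102 - 103 = -13/16*102 - 103 = -663/8 - 103 = -1487/8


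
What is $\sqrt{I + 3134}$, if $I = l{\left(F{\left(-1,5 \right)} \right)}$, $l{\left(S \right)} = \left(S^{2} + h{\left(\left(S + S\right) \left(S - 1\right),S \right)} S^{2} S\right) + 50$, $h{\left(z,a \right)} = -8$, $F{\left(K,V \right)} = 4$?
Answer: $8 \sqrt{42} \approx 51.846$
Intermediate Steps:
$l{\left(S \right)} = 50 + S^{2} - 8 S^{3}$ ($l{\left(S \right)} = \left(S^{2} + - 8 S^{2} S\right) + 50 = \left(S^{2} - 8 S^{3}\right) + 50 = 50 + S^{2} - 8 S^{3}$)
$I = -446$ ($I = 50 + 4^{2} - 8 \cdot 4^{3} = 50 + 16 - 512 = -446$)
$\sqrt{I + 3134} = \sqrt{-446 + 3134} = \sqrt{2688} = 8 \sqrt{42}$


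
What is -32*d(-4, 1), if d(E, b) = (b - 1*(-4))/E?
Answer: 40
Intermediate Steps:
d(E, b) = (4 + b)/E (d(E, b) = (b + 4)/E = (4 + b)/E)
-32*d(-4, 1) = -32*(4 + 1)/(-4) = -(-8)*5 = -32*(-5/4) = 40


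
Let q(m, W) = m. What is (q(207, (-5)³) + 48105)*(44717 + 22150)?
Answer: 3230478504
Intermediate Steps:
(q(207, (-5)³) + 48105)*(44717 + 22150) = (207 + 48105)*(44717 + 22150) = 48312*66867 = 3230478504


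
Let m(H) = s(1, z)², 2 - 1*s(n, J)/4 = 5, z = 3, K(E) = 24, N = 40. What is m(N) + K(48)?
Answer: 168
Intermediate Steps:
s(n, J) = -12 (s(n, J) = 8 - 4*5 = 8 - 20 = -12)
m(H) = 144 (m(H) = (-12)² = 144)
m(N) + K(48) = 144 + 24 = 168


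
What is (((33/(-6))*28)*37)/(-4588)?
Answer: 77/62 ≈ 1.2419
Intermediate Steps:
(((33/(-6))*28)*37)/(-4588) = (((33*(-⅙))*28)*37)*(-1/4588) = (-11/2*28*37)*(-1/4588) = -154*37*(-1/4588) = -5698*(-1/4588) = 77/62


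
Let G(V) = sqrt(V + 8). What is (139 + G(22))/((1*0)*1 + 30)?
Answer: 139/30 + sqrt(30)/30 ≈ 4.8159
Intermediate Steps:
G(V) = sqrt(8 + V)
(139 + G(22))/((1*0)*1 + 30) = (139 + sqrt(8 + 22))/((1*0)*1 + 30) = (139 + sqrt(30))/(0*1 + 30) = (139 + sqrt(30))/(0 + 30) = (139 + sqrt(30))/30 = (139 + sqrt(30))*(1/30) = 139/30 + sqrt(30)/30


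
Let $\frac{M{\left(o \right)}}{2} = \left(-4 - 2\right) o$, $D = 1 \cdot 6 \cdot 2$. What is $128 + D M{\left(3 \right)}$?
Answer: $-304$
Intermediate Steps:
$D = 12$ ($D = 6 \cdot 2 = 12$)
$M{\left(o \right)} = - 12 o$ ($M{\left(o \right)} = 2 \left(-4 - 2\right) o = 2 \left(- 6 o\right) = - 12 o$)
$128 + D M{\left(3 \right)} = 128 + 12 \left(\left(-12\right) 3\right) = 128 + 12 \left(-36\right) = 128 - 432 = -304$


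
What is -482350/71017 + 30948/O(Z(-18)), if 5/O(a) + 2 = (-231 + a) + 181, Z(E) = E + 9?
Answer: -134070292826/355085 ≈ -3.7757e+5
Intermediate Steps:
Z(E) = 9 + E
O(a) = 5/(-52 + a) (O(a) = 5/(-2 + ((-231 + a) + 181)) = 5/(-2 + (-50 + a)) = 5/(-52 + a))
-482350/71017 + 30948/O(Z(-18)) = -482350/71017 + 30948/((5/(-52 + (9 - 18)))) = -482350*1/71017 + 30948/((5/(-52 - 9))) = -482350/71017 + 30948/((5/(-61))) = -482350/71017 + 30948/((5*(-1/61))) = -482350/71017 + 30948/(-5/61) = -482350/71017 + 30948*(-61/5) = -482350/71017 - 1887828/5 = -134070292826/355085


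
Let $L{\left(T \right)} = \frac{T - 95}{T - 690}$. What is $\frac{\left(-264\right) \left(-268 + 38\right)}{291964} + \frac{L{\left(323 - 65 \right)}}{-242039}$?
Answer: $\frac{1587245570173}{7632000856368} \approx 0.20797$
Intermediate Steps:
$L{\left(T \right)} = \frac{-95 + T}{-690 + T}$
$\frac{\left(-264\right) \left(-268 + 38\right)}{291964} + \frac{L{\left(323 - 65 \right)}}{-242039} = \frac{\left(-264\right) \left(-268 + 38\right)}{291964} + \frac{\frac{1}{-690 + \left(323 - 65\right)} \left(-95 + \left(323 - 65\right)\right)}{-242039} = \left(-264\right) \left(-230\right) \frac{1}{291964} + \frac{-95 + 258}{-690 + 258} \left(- \frac{1}{242039}\right) = 60720 \cdot \frac{1}{291964} + \frac{1}{-432} \cdot 163 \left(- \frac{1}{242039}\right) = \frac{15180}{72991} + \left(- \frac{1}{432}\right) 163 \left(- \frac{1}{242039}\right) = \frac{15180}{72991} - - \frac{163}{104560848} = \frac{15180}{72991} + \frac{163}{104560848} = \frac{1587245570173}{7632000856368}$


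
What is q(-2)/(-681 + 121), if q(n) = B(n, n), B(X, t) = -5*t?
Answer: -1/56 ≈ -0.017857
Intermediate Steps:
q(n) = -5*n
q(-2)/(-681 + 121) = (-5*(-2))/(-681 + 121) = 10/(-560) = 10*(-1/560) = -1/56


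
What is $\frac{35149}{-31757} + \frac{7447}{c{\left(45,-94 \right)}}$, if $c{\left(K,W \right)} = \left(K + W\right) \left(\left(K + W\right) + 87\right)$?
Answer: $- \frac{301941817}{59131534} \approx -5.1063$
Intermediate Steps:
$c{\left(K,W \right)} = \left(K + W\right) \left(87 + K + W\right)$
$\frac{35149}{-31757} + \frac{7447}{c{\left(45,-94 \right)}} = \frac{35149}{-31757} + \frac{7447}{45^{2} + \left(-94\right)^{2} + 87 \cdot 45 + 87 \left(-94\right) + 2 \cdot 45 \left(-94\right)} = 35149 \left(- \frac{1}{31757}\right) + \frac{7447}{2025 + 8836 + 3915 - 8178 - 8460} = - \frac{35149}{31757} + \frac{7447}{-1862} = - \frac{35149}{31757} + 7447 \left(- \frac{1}{1862}\right) = - \frac{35149}{31757} - \frac{7447}{1862} = - \frac{301941817}{59131534}$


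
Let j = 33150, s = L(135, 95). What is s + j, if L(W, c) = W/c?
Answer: 629877/19 ≈ 33151.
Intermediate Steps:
s = 27/19 (s = 135/95 = 135*(1/95) = 27/19 ≈ 1.4211)
s + j = 27/19 + 33150 = 629877/19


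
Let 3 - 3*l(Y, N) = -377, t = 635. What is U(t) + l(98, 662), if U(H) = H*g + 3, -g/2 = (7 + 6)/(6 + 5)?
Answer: -45251/33 ≈ -1371.2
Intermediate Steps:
l(Y, N) = 380/3 (l(Y, N) = 1 - ⅓*(-377) = 1 + 377/3 = 380/3)
g = -26/11 (g = -2*(7 + 6)/(6 + 5) = -26/11 ≈ -2.3636)
U(H) = 3 - 26*H/11 (U(H) = H*(-26/11) + 3 = -26*H/11 + 3 = 3 - 26*H/11)
U(t) + l(98, 662) = (3 - 26/11*635) + 380/3 = (3 - 16510/11) + 380/3 = -16477/11 + 380/3 = -45251/33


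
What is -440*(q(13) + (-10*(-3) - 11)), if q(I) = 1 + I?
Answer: -14520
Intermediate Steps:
-440*(q(13) + (-10*(-3) - 11)) = -440*((1 + 13) + (-10*(-3) - 11)) = -440*(14 + (30 - 11)) = -440*(14 + 19) = -440*33 = -14520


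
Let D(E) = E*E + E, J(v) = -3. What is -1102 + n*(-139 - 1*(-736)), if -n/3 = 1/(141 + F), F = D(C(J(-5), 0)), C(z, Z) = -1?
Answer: -52391/47 ≈ -1114.7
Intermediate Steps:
D(E) = E + E**2 (D(E) = E**2 + E = E + E**2)
F = 0 (F = -(1 - 1) = -1*0 = 0)
n = -1/47 (n = -3/(141 + 0) = -3/141 = -3*1/141 = -1/47 ≈ -0.021277)
-1102 + n*(-139 - 1*(-736)) = -1102 - (-139 - 1*(-736))/47 = -1102 - (-139 + 736)/47 = -1102 - 1/47*597 = -1102 - 597/47 = -52391/47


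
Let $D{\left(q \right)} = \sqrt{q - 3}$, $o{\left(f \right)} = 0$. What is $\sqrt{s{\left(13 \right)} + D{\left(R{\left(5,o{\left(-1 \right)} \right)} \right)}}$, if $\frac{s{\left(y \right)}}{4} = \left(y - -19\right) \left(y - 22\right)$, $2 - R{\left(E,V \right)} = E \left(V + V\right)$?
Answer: $\sqrt{-1152 + i} \approx 0.0147 + 33.941 i$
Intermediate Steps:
$R{\left(E,V \right)} = 2 - 2 E V$ ($R{\left(E,V \right)} = 2 - E \left(V + V\right) = 2 - E 2 V = 2 - 2 E V$)
$D{\left(q \right)} = \sqrt{-3 + q}$
$s{\left(y \right)} = 4 \left(-22 + y\right) \left(19 + y\right)$ ($s{\left(y \right)} = 4 \left(y - -19\right) \left(y - 22\right) = 4 \left(y + 19\right) \left(-22 + y\right) = 4 \left(19 + y\right) \left(-22 + y\right) = 4 \left(-22 + y\right) \left(19 + y\right)$)
$\sqrt{s{\left(13 \right)} + D{\left(R{\left(5,o{\left(-1 \right)} \right)} \right)}} = \sqrt{\left(-1672 - 156 + 4 \cdot 13^{2}\right) + \sqrt{-3 + \left(2 - 10 \cdot 0\right)}} = \sqrt{\left(-1672 - 156 + 4 \cdot 169\right) + \sqrt{-3 + \left(2 + 0\right)}} = \sqrt{\left(-1672 - 156 + 676\right) + \sqrt{-3 + 2}} = \sqrt{-1152 + \sqrt{-1}} = \sqrt{-1152 + i}$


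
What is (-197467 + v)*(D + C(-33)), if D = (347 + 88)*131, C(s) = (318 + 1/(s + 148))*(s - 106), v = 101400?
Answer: -141209459702/115 ≈ -1.2279e+9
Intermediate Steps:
C(s) = (-106 + s)*(318 + 1/(148 + s)) (C(s) = (318 + 1/(148 + s))*(-106 + s) = (-106 + s)*(318 + 1/(148 + s)))
D = 56985 (D = 435*131 = 56985)
(-197467 + v)*(D + C(-33)) = (-197467 + 101400)*(56985 + (-4988890 + 318*(-33)**2 + 13357*(-33))/(148 - 33)) = -96067*(56985 + (-4988890 + 318*1089 - 440781)/115) = -96067*(56985 + (-4988890 + 346302 - 440781)/115) = -96067*(56985 + (1/115)*(-5083369)) = -96067*(56985 - 5083369/115) = -96067*1469906/115 = -141209459702/115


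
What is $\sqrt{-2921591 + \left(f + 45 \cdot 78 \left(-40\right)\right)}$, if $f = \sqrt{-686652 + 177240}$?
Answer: $\sqrt{-3061991 + 2 i \sqrt{127353}} \approx 0.2 + 1749.9 i$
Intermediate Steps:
$f = 2 i \sqrt{127353}$ ($f = \sqrt{-509412} = 2 i \sqrt{127353} \approx 713.73 i$)
$\sqrt{-2921591 + \left(f + 45 \cdot 78 \left(-40\right)\right)} = \sqrt{-2921591 + \left(2 i \sqrt{127353} + 45 \cdot 78 \left(-40\right)\right)} = \sqrt{-2921591 + \left(2 i \sqrt{127353} + 3510 \left(-40\right)\right)} = \sqrt{-2921591 - \left(140400 - 2 i \sqrt{127353}\right)} = \sqrt{-3061991 + 2 i \sqrt{127353}}$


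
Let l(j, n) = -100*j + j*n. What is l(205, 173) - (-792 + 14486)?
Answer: 1271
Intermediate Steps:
l(205, 173) - (-792 + 14486) = 205*(-100 + 173) - (-792 + 14486) = 205*73 - 1*13694 = 14965 - 13694 = 1271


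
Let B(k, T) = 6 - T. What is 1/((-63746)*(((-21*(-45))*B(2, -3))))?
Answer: -1/542159730 ≈ -1.8445e-9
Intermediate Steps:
1/((-63746)*(((-21*(-45))*B(2, -3)))) = 1/((-63746)*(((-21*(-45))*(6 - 1*(-3))))) = -1/(945*(6 + 3))/63746 = -1/(63746*(945*9)) = -1/63746/8505 = -1/63746*1/8505 = -1/542159730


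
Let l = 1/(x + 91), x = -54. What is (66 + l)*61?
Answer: 149023/37 ≈ 4027.6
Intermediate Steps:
l = 1/37 (l = 1/(-54 + 91) = 1/37 ≈ 0.027027)
(66 + l)*61 = (66 + 1/37)*61 = (2443/37)*61 = 149023/37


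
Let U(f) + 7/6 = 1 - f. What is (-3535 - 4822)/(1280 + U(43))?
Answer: -50142/7421 ≈ -6.7568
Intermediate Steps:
U(f) = -1/6 - f (U(f) = -7/6 + (1 - f) = -1/6 - f)
(-3535 - 4822)/(1280 + U(43)) = (-3535 - 4822)/(1280 + (-1/6 - 1*43)) = -8357/(1280 + (-1/6 - 43)) = -8357/(1280 - 259/6) = -8357/7421/6 = -8357*6/7421 = -50142/7421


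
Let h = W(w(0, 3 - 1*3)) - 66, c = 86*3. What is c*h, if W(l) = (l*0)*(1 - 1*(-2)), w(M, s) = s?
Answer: -17028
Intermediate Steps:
c = 258
W(l) = 0 (W(l) = 0*(1 + 2) = 0*3 = 0)
h = -66 (h = 0 - 66 = -66)
c*h = 258*(-66) = -17028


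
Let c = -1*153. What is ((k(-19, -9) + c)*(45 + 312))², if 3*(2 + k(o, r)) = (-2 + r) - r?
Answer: 3088358329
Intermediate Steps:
k(o, r) = -8/3 (k(o, r) = -2 + ((-2 + r) - r)/3 = -2 + (⅓)*(-2) = -2 - ⅔ = -8/3)
c = -153
((k(-19, -9) + c)*(45 + 312))² = ((-8/3 - 153)*(45 + 312))² = (-467/3*357)² = (-55573)² = 3088358329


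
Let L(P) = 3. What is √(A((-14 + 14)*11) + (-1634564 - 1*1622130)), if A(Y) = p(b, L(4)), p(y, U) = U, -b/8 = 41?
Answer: I*√3256691 ≈ 1804.6*I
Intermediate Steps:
b = -328 (b = -8*41 = -328)
A(Y) = 3
√(A((-14 + 14)*11) + (-1634564 - 1*1622130)) = √(3 + (-1634564 - 1*1622130)) = √(3 + (-1634564 - 1622130)) = √(3 - 3256694) = √(-3256691) = I*√3256691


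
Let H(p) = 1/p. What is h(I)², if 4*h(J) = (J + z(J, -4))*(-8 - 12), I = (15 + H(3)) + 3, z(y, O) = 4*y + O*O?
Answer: 2608225/9 ≈ 2.8980e+5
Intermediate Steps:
z(y, O) = O² + 4*y (z(y, O) = 4*y + O² = O² + 4*y)
I = 55/3 (I = (15 + 1/3) + 3 = (15 + ⅓) + 3 = 46/3 + 3 = 55/3 ≈ 18.333)
h(J) = -80 - 25*J (h(J) = ((J + ((-4)² + 4*J))*(-8 - 12))/4 = ((J + (16 + 4*J))*(-20))/4 = ((16 + 5*J)*(-20))/4 = (-320 - 100*J)/4 = -80 - 25*J)
h(I)² = (-80 - 25*55/3)² = (-80 - 1375/3)² = (-1615/3)² = 2608225/9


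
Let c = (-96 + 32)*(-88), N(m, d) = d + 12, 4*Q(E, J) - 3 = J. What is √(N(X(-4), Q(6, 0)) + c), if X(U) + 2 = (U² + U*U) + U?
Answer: √22579/2 ≈ 75.132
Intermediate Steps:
Q(E, J) = ¾ + J/4
X(U) = -2 + U + 2*U² (X(U) = -2 + ((U² + U*U) + U) = -2 + ((U² + U²) + U) = -2 + (2*U² + U) = -2 + (U + 2*U²) = -2 + U + 2*U²)
N(m, d) = 12 + d
c = 5632 (c = -64*(-88) = 5632)
√(N(X(-4), Q(6, 0)) + c) = √((12 + (¾ + (¼)*0)) + 5632) = √((12 + (¾ + 0)) + 5632) = √((12 + ¾) + 5632) = √(51/4 + 5632) = √(22579/4) = √22579/2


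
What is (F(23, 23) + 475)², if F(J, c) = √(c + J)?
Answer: (475 + √46)² ≈ 2.3211e+5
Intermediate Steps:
F(J, c) = √(J + c)
(F(23, 23) + 475)² = (√(23 + 23) + 475)² = (√46 + 475)² = (475 + √46)²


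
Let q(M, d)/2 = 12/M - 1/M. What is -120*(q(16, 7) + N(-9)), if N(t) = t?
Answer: 915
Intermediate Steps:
q(M, d) = 22/M (q(M, d) = 2*(12/M - 1/M) = 2*(11/M) = 22/M)
-120*(q(16, 7) + N(-9)) = -120*(22/16 - 9) = -120*(22*(1/16) - 9) = -120*(11/8 - 9) = -120*(-61/8) = 915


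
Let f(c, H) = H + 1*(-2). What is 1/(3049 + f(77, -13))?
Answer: 1/3034 ≈ 0.00032960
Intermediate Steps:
f(c, H) = -2 + H (f(c, H) = H - 2 = -2 + H)
1/(3049 + f(77, -13)) = 1/(3049 + (-2 - 13)) = 1/(3049 - 15) = 1/3034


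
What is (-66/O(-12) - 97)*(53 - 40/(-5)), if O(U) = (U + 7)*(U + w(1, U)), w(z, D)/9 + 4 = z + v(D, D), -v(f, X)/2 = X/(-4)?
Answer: -918477/155 ≈ -5925.7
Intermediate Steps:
v(f, X) = X/2 (v(f, X) = -2*X/(-4) = -2*X*(-1)/4 = -(-1)*X/2 = X/2)
w(z, D) = -36 + 9*z + 9*D/2 (w(z, D) = -36 + 9*(z + D/2) = -36 + (9*z + 9*D/2) = -36 + 9*z + 9*D/2)
O(U) = (-27 + 11*U/2)*(7 + U) (O(U) = (U + 7)*(U + (-36 + 9*1 + 9*U/2)) = (7 + U)*(U + (-36 + 9 + 9*U/2)) = (7 + U)*(U + (-27 + 9*U/2)) = (7 + U)*(-27 + 11*U/2) = (-27 + 11*U/2)*(7 + U))
(-66/O(-12) - 97)*(53 - 40/(-5)) = (-66/(-189 + (11/2)*(-12)² + (23/2)*(-12)) - 97)*(53 - 40/(-5)) = (-66/(-189 + (11/2)*144 - 138) - 97)*(53 - 40*(-1)/5) = (-66/(-189 + 792 - 138) - 97)*(53 - 1*(-8)) = (-66/465 - 97)*(53 + 8) = (-66*1/465 - 97)*61 = (-22/155 - 97)*61 = -15057/155*61 = -918477/155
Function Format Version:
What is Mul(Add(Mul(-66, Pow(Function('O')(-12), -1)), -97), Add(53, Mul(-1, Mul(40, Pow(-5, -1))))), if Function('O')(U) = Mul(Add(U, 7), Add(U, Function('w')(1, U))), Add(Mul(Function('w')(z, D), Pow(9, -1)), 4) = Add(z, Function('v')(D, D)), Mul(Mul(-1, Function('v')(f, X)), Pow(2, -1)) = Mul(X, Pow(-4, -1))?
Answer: Rational(-918477, 155) ≈ -5925.7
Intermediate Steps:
Function('v')(f, X) = Mul(Rational(1, 2), X) (Function('v')(f, X) = Mul(-2, Mul(X, Pow(-4, -1))) = Mul(-2, Mul(X, Rational(-1, 4))) = Mul(-2, Mul(Rational(-1, 4), X)) = Mul(Rational(1, 2), X))
Function('w')(z, D) = Add(-36, Mul(9, z), Mul(Rational(9, 2), D)) (Function('w')(z, D) = Add(-36, Mul(9, Add(z, Mul(Rational(1, 2), D)))) = Add(-36, Add(Mul(9, z), Mul(Rational(9, 2), D))) = Add(-36, Mul(9, z), Mul(Rational(9, 2), D)))
Function('O')(U) = Mul(Add(-27, Mul(Rational(11, 2), U)), Add(7, U)) (Function('O')(U) = Mul(Add(U, 7), Add(U, Add(-36, Mul(9, 1), Mul(Rational(9, 2), U)))) = Mul(Add(7, U), Add(U, Add(-36, 9, Mul(Rational(9, 2), U)))) = Mul(Add(7, U), Add(U, Add(-27, Mul(Rational(9, 2), U)))) = Mul(Add(7, U), Add(-27, Mul(Rational(11, 2), U))) = Mul(Add(-27, Mul(Rational(11, 2), U)), Add(7, U)))
Mul(Add(Mul(-66, Pow(Function('O')(-12), -1)), -97), Add(53, Mul(-1, Mul(40, Pow(-5, -1))))) = Mul(Add(Mul(-66, Pow(Add(-189, Mul(Rational(11, 2), Pow(-12, 2)), Mul(Rational(23, 2), -12)), -1)), -97), Add(53, Mul(-1, Mul(40, Pow(-5, -1))))) = Mul(Add(Mul(-66, Pow(Add(-189, Mul(Rational(11, 2), 144), -138), -1)), -97), Add(53, Mul(-1, Mul(40, Rational(-1, 5))))) = Mul(Add(Mul(-66, Pow(Add(-189, 792, -138), -1)), -97), Add(53, Mul(-1, -8))) = Mul(Add(Mul(-66, Pow(465, -1)), -97), Add(53, 8)) = Mul(Add(Mul(-66, Rational(1, 465)), -97), 61) = Mul(Add(Rational(-22, 155), -97), 61) = Mul(Rational(-15057, 155), 61) = Rational(-918477, 155)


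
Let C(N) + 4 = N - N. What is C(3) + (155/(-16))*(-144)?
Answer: 1391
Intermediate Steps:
C(N) = -4 (C(N) = -4 + (N - N) = -4 + 0 = -4)
C(3) + (155/(-16))*(-144) = -4 + (155/(-16))*(-144) = -4 + (155*(-1/16))*(-144) = -4 - 155/16*(-144) = -4 + 1395 = 1391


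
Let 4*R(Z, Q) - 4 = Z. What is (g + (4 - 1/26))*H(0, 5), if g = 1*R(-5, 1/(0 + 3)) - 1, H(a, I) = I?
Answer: 705/52 ≈ 13.558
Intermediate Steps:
R(Z, Q) = 1 + Z/4
g = -5/4 (g = 1*(1 + (1/4)*(-5)) - 1 = 1*(1 - 5/4) - 1 = 1*(-1/4) - 1 = -1/4 - 1 = -5/4 ≈ -1.2500)
(g + (4 - 1/26))*H(0, 5) = (-5/4 + (4 - 1/26))*5 = (-5/4 + 103/26)*5 = (141/52)*5 = 705/52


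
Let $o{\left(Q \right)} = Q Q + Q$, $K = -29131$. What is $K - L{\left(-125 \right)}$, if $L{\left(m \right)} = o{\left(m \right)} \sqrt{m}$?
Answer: $-29131 - 77500 i \sqrt{5} \approx -29131.0 - 1.733 \cdot 10^{5} i$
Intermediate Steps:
$o{\left(Q \right)} = Q + Q^{2}$ ($o{\left(Q \right)} = Q^{2} + Q = Q + Q^{2}$)
$L{\left(m \right)} = m^{\frac{3}{2}} \left(1 + m\right)$ ($L{\left(m \right)} = m \left(1 + m\right) \sqrt{m} = m^{\frac{3}{2}} \left(1 + m\right)$)
$K - L{\left(-125 \right)} = -29131 - \left(-125\right)^{\frac{3}{2}} \left(1 - 125\right) = -29131 - - 625 i \sqrt{5} \left(-124\right) = -29131 - 77500 i \sqrt{5}$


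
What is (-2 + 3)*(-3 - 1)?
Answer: -4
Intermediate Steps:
(-2 + 3)*(-3 - 1) = 1*(-4) = -4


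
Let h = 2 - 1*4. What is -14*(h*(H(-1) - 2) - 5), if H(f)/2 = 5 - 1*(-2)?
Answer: 406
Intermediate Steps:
H(f) = 14 (H(f) = 2*(5 - 1*(-2)) = 2*(5 + 2) = 2*7 = 14)
h = -2 (h = 2 - 4 = -2)
-14*(h*(H(-1) - 2) - 5) = -14*(-2*(14 - 2) - 5) = -14*(-2*12 - 5) = -14*(-24 - 5) = -14*(-29) = 406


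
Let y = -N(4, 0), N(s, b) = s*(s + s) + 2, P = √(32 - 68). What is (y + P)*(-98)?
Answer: 3332 - 588*I ≈ 3332.0 - 588.0*I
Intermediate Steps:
P = 6*I (P = √(-36) = 6*I ≈ 6.0*I)
N(s, b) = 2 + 2*s² (N(s, b) = s*(2*s) + 2 = 2*s² + 2 = 2 + 2*s²)
y = -34 (y = -(2 + 2*4²) = -(2 + 2*16) = -(2 + 32) = -1*34 = -34)
(y + P)*(-98) = (-34 + 6*I)*(-98) = 3332 - 588*I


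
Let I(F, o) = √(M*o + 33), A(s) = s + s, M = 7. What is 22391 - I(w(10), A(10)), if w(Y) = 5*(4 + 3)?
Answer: 22391 - √173 ≈ 22378.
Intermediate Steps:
A(s) = 2*s
w(Y) = 35 (w(Y) = 5*7 = 35)
I(F, o) = √(33 + 7*o) (I(F, o) = √(7*o + 33) = √(33 + 7*o))
22391 - I(w(10), A(10)) = 22391 - √(33 + 7*(2*10)) = 22391 - √(33 + 7*20) = 22391 - √(33 + 140) = 22391 - √173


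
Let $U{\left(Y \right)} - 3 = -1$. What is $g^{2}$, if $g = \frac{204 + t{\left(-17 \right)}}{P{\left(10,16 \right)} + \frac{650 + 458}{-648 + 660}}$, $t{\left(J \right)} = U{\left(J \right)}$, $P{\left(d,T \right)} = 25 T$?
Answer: $\frac{381924}{2181529} \approx 0.17507$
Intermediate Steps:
$U{\left(Y \right)} = 2$ ($U{\left(Y \right)} = 3 - 1 = 2$)
$t{\left(J \right)} = 2$
$g = \frac{618}{1477}$ ($g = \frac{204 + 2}{25 \cdot 16 + \frac{650 + 458}{-648 + 660}} = \frac{206}{400 + \frac{1108}{12}} = \frac{206}{400 + 1108 \cdot \frac{1}{12}} = \frac{206}{400 + \frac{277}{3}} = \frac{206}{\frac{1477}{3}} = 206 \cdot \frac{3}{1477} = \frac{618}{1477} \approx 0.41842$)
$g^{2} = \left(\frac{618}{1477}\right)^{2} = \frac{381924}{2181529}$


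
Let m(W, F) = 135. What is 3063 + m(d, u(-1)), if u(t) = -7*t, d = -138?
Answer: 3198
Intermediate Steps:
3063 + m(d, u(-1)) = 3063 + 135 = 3198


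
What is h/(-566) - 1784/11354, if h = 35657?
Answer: -202929661/3213182 ≈ -63.155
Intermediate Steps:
h/(-566) - 1784/11354 = 35657/(-566) - 1784/11354 = 35657*(-1/566) - 1784*1/11354 = -35657/566 - 892/5677 = -202929661/3213182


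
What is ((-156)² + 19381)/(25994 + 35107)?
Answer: 43717/61101 ≈ 0.71549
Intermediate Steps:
((-156)² + 19381)/(25994 + 35107) = (24336 + 19381)/61101 = 43717*(1/61101) = 43717/61101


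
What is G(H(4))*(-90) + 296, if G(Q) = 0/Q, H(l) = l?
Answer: 296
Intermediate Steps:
G(Q) = 0
G(H(4))*(-90) + 296 = 0*(-90) + 296 = 0 + 296 = 296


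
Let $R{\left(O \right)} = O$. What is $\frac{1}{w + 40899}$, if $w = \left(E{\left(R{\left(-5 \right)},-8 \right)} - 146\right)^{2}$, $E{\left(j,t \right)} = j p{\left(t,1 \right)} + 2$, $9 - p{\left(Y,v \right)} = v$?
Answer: $\frac{1}{74755} \approx 1.3377 \cdot 10^{-5}$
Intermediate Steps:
$p{\left(Y,v \right)} = 9 - v$
$E{\left(j,t \right)} = 2 + 8 j$ ($E{\left(j,t \right)} = j \left(9 - 1\right) + 2 = j 8 + 2 = 8 j + 2 = 2 + 8 j$)
$w = 33856$ ($w = \left(\left(2 + 8 \left(-5\right)\right) - 146\right)^{2} = \left(\left(2 - 40\right) - 146\right)^{2} = \left(-38 - 146\right)^{2} = \left(-184\right)^{2} = 33856$)
$\frac{1}{w + 40899} = \frac{1}{33856 + 40899} = \frac{1}{74755}$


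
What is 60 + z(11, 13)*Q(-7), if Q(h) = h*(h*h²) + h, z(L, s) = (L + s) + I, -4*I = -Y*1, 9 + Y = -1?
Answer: 51531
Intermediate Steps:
Y = -10 (Y = -9 - 1 = -10)
I = -5/2 (I = -(-1*(-10))/4 = -5/2 ≈ -2.5000)
z(L, s) = -5/2 + L + s (z(L, s) = (L + s) - 5/2 = -5/2 + L + s)
Q(h) = h + h⁴ (Q(h) = h*h³ + h = h⁴ + h = h + h⁴)
60 + z(11, 13)*Q(-7) = 60 + (-5/2 + 11 + 13)*(-7 + (-7)⁴) = 60 + 43*(-7 + 2401)/2 = 60 + (43/2)*2394 = 60 + 51471 = 51531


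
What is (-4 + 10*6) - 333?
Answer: -277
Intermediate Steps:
(-4 + 10*6) - 333 = (-4 + 60) - 333 = 56 - 333 = -277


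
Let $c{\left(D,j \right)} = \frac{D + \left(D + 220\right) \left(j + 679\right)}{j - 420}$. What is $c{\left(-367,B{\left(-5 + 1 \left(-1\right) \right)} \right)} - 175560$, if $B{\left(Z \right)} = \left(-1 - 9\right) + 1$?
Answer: $- \frac{6837853}{39} \approx -1.7533 \cdot 10^{5}$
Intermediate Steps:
$B{\left(Z \right)} = -9$ ($B{\left(Z \right)} = -10 + 1 = -9$)
$c{\left(D,j \right)} = \frac{D + \left(220 + D\right) \left(679 + j\right)}{-420 + j}$
$c{\left(-367,B{\left(-5 + 1 \left(-1\right) \right)} \right)} - 175560 = \frac{149380 + 220 \left(-9\right) + 680 \left(-367\right) - -3303}{-420 - 9} - 175560 = \frac{149380 - 1980 - 249560 + 3303}{-429} - 175560 = \left(- \frac{1}{429}\right) \left(-98857\right) - 175560 = \frac{8987}{39} - 175560 = - \frac{6837853}{39}$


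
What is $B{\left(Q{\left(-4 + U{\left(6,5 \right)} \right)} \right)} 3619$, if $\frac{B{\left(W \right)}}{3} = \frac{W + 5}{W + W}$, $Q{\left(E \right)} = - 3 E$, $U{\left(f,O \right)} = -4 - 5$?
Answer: $\frac{79618}{13} \approx 6124.5$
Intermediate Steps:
$U{\left(f,O \right)} = -9$
$B{\left(W \right)} = \frac{3 \left(5 + W\right)}{2 W}$ ($B{\left(W \right)} = 3 \frac{W + 5}{W + W} = 3 \frac{5 + W}{2 W} = \frac{3 \left(5 + W\right)}{2 W}$)
$B{\left(Q{\left(-4 + U{\left(6,5 \right)} \right)} \right)} 3619 = \frac{3 \left(5 - 3 \left(-4 - 9\right)\right)}{2 \left(- 3 \left(-4 - 9\right)\right)} 3619 = \frac{3 \left(5 - -39\right)}{2 \left(\left(-3\right) \left(-13\right)\right)} 3619 = \frac{3 \left(5 + 39\right)}{2 \cdot 39} \cdot 3619 = \frac{3}{2} \cdot \frac{1}{39} \cdot 44 \cdot 3619 = \frac{22}{13} \cdot 3619 = \frac{79618}{13}$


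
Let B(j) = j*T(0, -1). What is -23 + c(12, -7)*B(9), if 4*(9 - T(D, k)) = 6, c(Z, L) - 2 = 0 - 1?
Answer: 89/2 ≈ 44.500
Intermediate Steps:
c(Z, L) = 1 (c(Z, L) = 2 + (0 - 1) = 2 - 1 = 1)
T(D, k) = 15/2 (T(D, k) = 9 - ¼*6 = 9 - 3/2 = 15/2)
B(j) = 15*j/2 (B(j) = j*(15/2) = 15*j/2)
-23 + c(12, -7)*B(9) = -23 + 1*((15/2)*9) = -23 + 1*(135/2) = -23 + 135/2 = 89/2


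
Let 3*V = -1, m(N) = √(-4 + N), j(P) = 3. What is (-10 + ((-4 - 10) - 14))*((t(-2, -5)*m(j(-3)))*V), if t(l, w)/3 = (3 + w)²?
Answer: 152*I ≈ 152.0*I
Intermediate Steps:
t(l, w) = 3*(3 + w)²
V = -⅓ (V = (⅓)*(-1) = -⅓ ≈ -0.33333)
(-10 + ((-4 - 10) - 14))*((t(-2, -5)*m(j(-3)))*V) = (-10 + ((-4 - 10) - 14))*(((3*(3 - 5)²)*√(-4 + 3))*(-⅓)) = (-10 + (-14 - 14))*(((3*(-2)²)*√(-1))*(-⅓)) = (-10 - 28)*(((3*4)*I)*(-⅓)) = -38*12*I*(-1)/3 = -(-152)*I = 152*I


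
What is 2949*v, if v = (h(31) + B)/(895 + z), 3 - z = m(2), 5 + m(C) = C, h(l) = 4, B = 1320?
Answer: 3904476/901 ≈ 4333.5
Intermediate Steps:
m(C) = -5 + C
z = 6 (z = 3 - (-5 + 2) = 3 - 1*(-3) = 3 + 3 = 6)
v = 1324/901 (v = (4 + 1320)/(895 + 6) = 1324/901 ≈ 1.4695)
2949*v = 2949*(1324/901) = 3904476/901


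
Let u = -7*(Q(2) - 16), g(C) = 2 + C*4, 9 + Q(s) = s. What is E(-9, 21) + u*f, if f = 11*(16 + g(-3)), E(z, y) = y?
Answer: 10647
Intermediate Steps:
Q(s) = -9 + s
g(C) = 2 + 4*C
u = 161 (u = -7*((-9 + 2) - 16) = -7*(-7 - 16) = -7*(-23) = 161)
f = 66 (f = 11*(16 + (2 + 4*(-3))) = 11*(16 + (2 - 12)) = 11*(16 - 10) = 11*6 = 66)
E(-9, 21) + u*f = 21 + 161*66 = 21 + 10626 = 10647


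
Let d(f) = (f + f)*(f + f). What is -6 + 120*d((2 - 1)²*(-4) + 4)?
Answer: -6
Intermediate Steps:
d(f) = 4*f² (d(f) = (2*f)*(2*f) = 4*f²)
-6 + 120*d((2 - 1)²*(-4) + 4) = -6 + 120*(4*((2 - 1)²*(-4) + 4)²) = -6 + 120*(4*(1²*(-4) + 4)²) = -6 + 120*(4*(1*(-4) + 4)²) = -6 + 120*(4*(-4 + 4)²) = -6 + 120*(4*0²) = -6 + 120*(4*0) = -6 + 120*0 = -6 + 0 = -6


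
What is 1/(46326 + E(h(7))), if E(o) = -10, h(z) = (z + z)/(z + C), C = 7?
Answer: 1/46316 ≈ 2.1591e-5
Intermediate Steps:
h(z) = 2*z/(7 + z) (h(z) = (z + z)/(z + 7) = (2*z)/(7 + z) = 2*z/(7 + z))
1/(46326 + E(h(7))) = 1/(46326 - 10) = 1/46316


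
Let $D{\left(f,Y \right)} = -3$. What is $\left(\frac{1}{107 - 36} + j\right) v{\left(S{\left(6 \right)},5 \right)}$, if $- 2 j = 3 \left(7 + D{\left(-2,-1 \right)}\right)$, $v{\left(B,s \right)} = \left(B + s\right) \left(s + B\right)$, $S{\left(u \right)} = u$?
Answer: $- \frac{51425}{71} \approx -724.3$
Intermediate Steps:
$v{\left(B,s \right)} = \left(B + s\right)^{2}$ ($v{\left(B,s \right)} = \left(B + s\right) \left(B + s\right) = \left(B + s\right)^{2}$)
$j = -6$ ($j = - \frac{3 \left(7 - 3\right)}{2} = - \frac{3 \cdot 4}{2} = \left(- \frac{1}{2}\right) 12 = -6$)
$\left(\frac{1}{107 - 36} + j\right) v{\left(S{\left(6 \right)},5 \right)} = \left(\frac{1}{107 - 36} - 6\right) \left(6 + 5\right)^{2} = \left(\frac{1}{71} - 6\right) 11^{2} = \left(\frac{1}{71} - 6\right) 121 = \left(- \frac{425}{71}\right) 121 = - \frac{51425}{71}$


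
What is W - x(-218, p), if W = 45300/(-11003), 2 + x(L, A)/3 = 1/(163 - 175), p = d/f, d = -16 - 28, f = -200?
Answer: 93875/44012 ≈ 2.1329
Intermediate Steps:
d = -44
p = 11/50 (p = -44/(-200) = -44*(-1/200) = 11/50 ≈ 0.22000)
x(L, A) = -25/4 (x(L, A) = -6 + 3/(163 - 175) = -6 + 3/(-12) = -6 + 3*(-1/12) = -6 - ¼ = -25/4)
W = -45300/11003 (W = 45300*(-1/11003) = -45300/11003 ≈ -4.1171)
W - x(-218, p) = -45300/11003 - 1*(-25/4) = -45300/11003 + 25/4 = 93875/44012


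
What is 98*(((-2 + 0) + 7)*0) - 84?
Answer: -84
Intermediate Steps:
98*(((-2 + 0) + 7)*0) - 84 = 98*((-2 + 7)*0) - 84 = 98*(5*0) - 84 = 98*0 - 84 = 0 - 84 = -84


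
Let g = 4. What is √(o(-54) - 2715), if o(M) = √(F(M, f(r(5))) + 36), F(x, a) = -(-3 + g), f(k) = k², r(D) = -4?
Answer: √(-2715 + √35) ≈ 52.049*I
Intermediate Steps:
F(x, a) = -1 (F(x, a) = -(-3 + 4) = -1*1 = -1)
o(M) = √35 (o(M) = √(-1 + 36) = √35)
√(o(-54) - 2715) = √(√35 - 2715) = √(-2715 + √35)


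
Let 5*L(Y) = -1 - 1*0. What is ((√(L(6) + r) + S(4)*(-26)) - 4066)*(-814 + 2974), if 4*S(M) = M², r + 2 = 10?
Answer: -9007200 + 432*√195 ≈ -9.0012e+6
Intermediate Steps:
r = 8 (r = -2 + 10 = 8)
S(M) = M²/4
L(Y) = -⅕ (L(Y) = (-1 - 1*0)/5 = (-1 + 0)/5 = (⅕)*(-1) = -⅕)
((√(L(6) + r) + S(4)*(-26)) - 4066)*(-814 + 2974) = ((√(-⅕ + 8) + ((¼)*4²)*(-26)) - 4066)*(-814 + 2974) = ((√(39/5) + ((¼)*16)*(-26)) - 4066)*2160 = ((√195/5 + 4*(-26)) - 4066)*2160 = ((√195/5 - 104) - 4066)*2160 = ((-104 + √195/5) - 4066)*2160 = (-4170 + √195/5)*2160 = -9007200 + 432*√195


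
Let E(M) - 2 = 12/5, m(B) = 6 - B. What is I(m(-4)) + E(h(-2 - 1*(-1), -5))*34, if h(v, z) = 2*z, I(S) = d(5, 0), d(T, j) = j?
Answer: 748/5 ≈ 149.60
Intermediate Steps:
I(S) = 0
E(M) = 22/5 (E(M) = 2 + 12/5 = 22/5)
I(m(-4)) + E(h(-2 - 1*(-1), -5))*34 = 0 + (22/5)*34 = 0 + 748/5 = 748/5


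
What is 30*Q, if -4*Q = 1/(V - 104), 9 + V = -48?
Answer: 15/322 ≈ 0.046584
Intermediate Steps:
V = -57 (V = -9 - 48 = -57)
Q = 1/644 (Q = -1/(4*(-57 - 104)) = -¼/(-161) = -¼*(-1/161) = 1/644 ≈ 0.0015528)
30*Q = 30*(1/644) = 15/322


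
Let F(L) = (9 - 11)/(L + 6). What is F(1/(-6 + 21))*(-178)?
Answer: 5340/91 ≈ 58.681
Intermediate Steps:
F(L) = -2/(6 + L)
F(1/(-6 + 21))*(-178) = -2/(6 + 1/(-6 + 21))*(-178) = -2/(6 + 1/15)*(-178) = -2/91/15*(-178) = -2*15/91*(-178) = -30/91*(-178) = 5340/91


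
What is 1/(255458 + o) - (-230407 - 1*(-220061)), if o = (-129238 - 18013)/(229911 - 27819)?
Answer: 534121260378302/51625870885 ≈ 10346.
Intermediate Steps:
o = -147251/202092 ≈ -0.72863
1/(255458 + o) - (-230407 - 1*(-220061)) = 1/(255458 - 147251/202092) - (-230407 - 1*(-220061)) = 1/(51625870885/202092) - (-230407 + 220061) = 202092/51625870885 - 1*(-10346) = 202092/51625870885 + 10346 = 534121260378302/51625870885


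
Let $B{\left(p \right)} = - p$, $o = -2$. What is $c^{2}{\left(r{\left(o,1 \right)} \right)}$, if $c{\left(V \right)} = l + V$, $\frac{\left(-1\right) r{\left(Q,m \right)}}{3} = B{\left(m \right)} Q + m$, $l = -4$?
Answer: $169$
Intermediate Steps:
$r{\left(Q,m \right)} = - 3 m + 3 Q m$ ($r{\left(Q,m \right)} = - 3 \left(- m Q + m\right) = - 3 \left(- Q m + m\right) = - 3 \left(m - Q m\right) = - 3 m + 3 Q m$)
$c{\left(V \right)} = -4 + V$
$c^{2}{\left(r{\left(o,1 \right)} \right)} = \left(-4 + 3 \cdot 1 \left(-1 - 2\right)\right)^{2} = \left(-4 + 3 \cdot 1 \left(-3\right)\right)^{2} = \left(-4 - 9\right)^{2} = \left(-13\right)^{2} = 169$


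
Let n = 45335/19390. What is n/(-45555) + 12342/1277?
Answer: 2180354404621/225597744330 ≈ 9.6648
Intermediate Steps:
n = 9067/3878 (n = 45335*(1/19390) = 9067/3878 ≈ 2.3381)
n/(-45555) + 12342/1277 = (9067/3878)/(-45555) + 12342/1277 = (9067/3878)*(-1/45555) + 12342*(1/1277) = -9067/176662290 + 12342/1277 = 2180354404621/225597744330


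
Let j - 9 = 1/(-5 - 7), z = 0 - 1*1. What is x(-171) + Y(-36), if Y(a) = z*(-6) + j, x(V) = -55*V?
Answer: 113039/12 ≈ 9419.9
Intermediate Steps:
z = -1 (z = 0 - 1 = -1)
j = 107/12 (j = 9 + 1/(-5 - 7) = 9 + 1/(-12) = 9 - 1/12 = 107/12 ≈ 8.9167)
Y(a) = 179/12 (Y(a) = -1*(-6) + 107/12 = 6 + 107/12 = 179/12)
x(-171) + Y(-36) = -55*(-171) + 179/12 = 9405 + 179/12 = 113039/12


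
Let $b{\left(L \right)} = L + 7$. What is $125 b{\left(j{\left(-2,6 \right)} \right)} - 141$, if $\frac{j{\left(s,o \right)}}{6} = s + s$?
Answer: $-2266$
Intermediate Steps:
$j{\left(s,o \right)} = 12 s$ ($j{\left(s,o \right)} = 6 \left(s + s\right) = 6 \cdot 2 s = 12 s$)
$b{\left(L \right)} = 7 + L$
$125 b{\left(j{\left(-2,6 \right)} \right)} - 141 = 125 \left(7 + 12 \left(-2\right)\right) - 141 = 125 \left(7 - 24\right) - 141 = 125 \left(-17\right) - 141 = -2125 - 141 = -2266$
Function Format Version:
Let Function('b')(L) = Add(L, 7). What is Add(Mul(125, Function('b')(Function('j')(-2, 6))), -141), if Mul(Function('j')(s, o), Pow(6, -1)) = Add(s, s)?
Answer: -2266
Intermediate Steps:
Function('j')(s, o) = Mul(12, s) (Function('j')(s, o) = Mul(6, Add(s, s)) = Mul(6, Mul(2, s)) = Mul(12, s))
Function('b')(L) = Add(7, L)
Add(Mul(125, Function('b')(Function('j')(-2, 6))), -141) = Add(Mul(125, Add(7, Mul(12, -2))), -141) = Add(Mul(125, Add(7, -24)), -141) = Add(Mul(125, -17), -141) = Add(-2125, -141) = -2266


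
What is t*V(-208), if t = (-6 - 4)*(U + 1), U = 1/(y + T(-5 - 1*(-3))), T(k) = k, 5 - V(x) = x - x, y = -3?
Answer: -40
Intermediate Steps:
V(x) = 5 (V(x) = 5 - (x - x) = 5 - 1*0 = 5 + 0 = 5)
U = -⅕ (U = 1/(-3 + (-5 - 1*(-3))) = 1/(-3 + (-5 + 3)) = 1/(-3 - 2) = 1/(-5) = -⅕ ≈ -0.20000)
t = -8 (t = (-6 - 4)*(-⅕ + 1) = -10*⅘ = -8)
t*V(-208) = -8*5 = -40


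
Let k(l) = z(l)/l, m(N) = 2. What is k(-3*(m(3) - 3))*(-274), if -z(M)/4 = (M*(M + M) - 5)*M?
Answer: 14248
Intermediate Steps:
z(M) = -4*M*(-5 + 2*M²) (z(M) = -4*(M*(M + M) - 5)*M = -4*(M*(2*M) - 5)*M = -4*(2*M² - 5)*M = -4*(-5 + 2*M²)*M = -4*M*(-5 + 2*M²))
k(l) = (-8*l³ + 20*l)/l
k(-3*(m(3) - 3))*(-274) = (20 - 8*9*(2 - 3)²)*(-274) = (20 - 8*(-3*(-1))²)*(-274) = (20 - 8*3²)*(-274) = (20 - 8*9)*(-274) = (20 - 72)*(-274) = -52*(-274) = 14248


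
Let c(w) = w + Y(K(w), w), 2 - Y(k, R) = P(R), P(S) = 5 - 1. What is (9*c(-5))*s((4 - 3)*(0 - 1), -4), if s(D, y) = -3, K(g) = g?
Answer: 189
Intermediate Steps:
P(S) = 4
Y(k, R) = -2 (Y(k, R) = 2 - 1*4 = 2 - 4 = -2)
c(w) = -2 + w (c(w) = w - 2 = -2 + w)
(9*c(-5))*s((4 - 3)*(0 - 1), -4) = (9*(-2 - 5))*(-3) = (9*(-7))*(-3) = -63*(-3) = 189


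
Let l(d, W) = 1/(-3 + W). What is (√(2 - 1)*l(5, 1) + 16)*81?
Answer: 2511/2 ≈ 1255.5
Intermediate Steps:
(√(2 - 1)*l(5, 1) + 16)*81 = (√(2 - 1)/(-3 + 1) + 16)*81 = (√1/(-2) + 16)*81 = (1*(-½) + 16)*81 = (-½ + 16)*81 = (31/2)*81 = 2511/2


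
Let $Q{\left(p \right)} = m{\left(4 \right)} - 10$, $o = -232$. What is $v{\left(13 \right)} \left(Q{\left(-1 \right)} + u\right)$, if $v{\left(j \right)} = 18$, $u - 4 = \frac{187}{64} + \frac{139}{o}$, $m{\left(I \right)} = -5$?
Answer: $- \frac{144945}{928} \approx -156.19$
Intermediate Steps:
$u = \frac{11735}{1856}$ ($u = 4 + \left(\frac{187}{64} + \frac{139}{-232}\right) = 4 + \left(187 \cdot \frac{1}{64} + 139 \left(- \frac{1}{232}\right)\right) = 4 + \left(\frac{187}{64} - \frac{139}{232}\right) = 4 + \frac{4311}{1856} = \frac{11735}{1856} \approx 6.3227$)
$Q{\left(p \right)} = -15$ ($Q{\left(p \right)} = -5 - 10 = -15$)
$v{\left(13 \right)} \left(Q{\left(-1 \right)} + u\right) = 18 \left(-15 + \frac{11735}{1856}\right) = 18 \left(- \frac{16105}{1856}\right) = - \frac{144945}{928}$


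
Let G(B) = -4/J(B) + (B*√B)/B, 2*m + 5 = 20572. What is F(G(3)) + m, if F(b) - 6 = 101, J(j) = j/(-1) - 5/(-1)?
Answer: 20781/2 ≈ 10391.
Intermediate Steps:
J(j) = 5 - j (J(j) = j*(-1) - 5*(-1) = -j + 5 = 5 - j)
m = 20567/2 (m = -5/2 + (½)*20572 = -5/2 + 10286 = 20567/2 ≈ 10284.)
G(B) = √B - 4/(5 - B) (G(B) = -4/(5 - B) + (B*√B)/B = -4/(5 - B) + B^(3/2)/B = -4/(5 - B) + √B = √B - 4/(5 - B))
F(b) = 107 (F(b) = 6 + 101 = 107)
F(G(3)) + m = 107 + 20567/2 = 20781/2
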